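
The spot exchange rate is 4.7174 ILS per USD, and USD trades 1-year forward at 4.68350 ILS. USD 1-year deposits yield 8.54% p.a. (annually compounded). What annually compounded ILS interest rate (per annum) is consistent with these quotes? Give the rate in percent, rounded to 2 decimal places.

T = 1 year.
CIP gives F = S · g_ILS/g_USD, so g_ILS/g_USD = 4.6835/4.7174 = 0.9928138.
The USD side grows by (1 + 0.0854)^1 = 1.085400.
That pins the ILS growth at 1.0776001.
Annualise: 1.0776001^(1/1) − 1 = 0.077600 = 7.76%.

7.76%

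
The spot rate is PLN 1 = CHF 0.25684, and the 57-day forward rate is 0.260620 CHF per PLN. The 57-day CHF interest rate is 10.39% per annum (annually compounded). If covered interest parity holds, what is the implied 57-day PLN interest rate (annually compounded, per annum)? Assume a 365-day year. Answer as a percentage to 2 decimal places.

0.53%

T = 57/365 years.
CIP gives F = S · g_CHF/g_PLN, so g_CHF/g_PLN = 0.26062/0.25684 = 1.0147173.
CHF growth factor: (1 + 0.1039)^(57/365) = 1.0155565.
So the PLN growth factor = 1.000827.
r = 1.000827^(365/57) − 1 = 0.005308 → 0.53%.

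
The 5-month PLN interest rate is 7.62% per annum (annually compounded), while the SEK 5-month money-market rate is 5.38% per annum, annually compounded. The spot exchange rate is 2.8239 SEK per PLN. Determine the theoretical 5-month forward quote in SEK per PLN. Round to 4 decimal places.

T = 5/12 years.
Growth of 1 SEK over T: (1 + 0.0538)^(5/12) = 1.0220746.
Growth of 1 PLN over T: (1 + 0.0762)^(5/12) = 1.0310714.
So F = 2.8239 × 1.0220746 / 1.0310714 = 2.799260 (SEK/PLN).

2.7993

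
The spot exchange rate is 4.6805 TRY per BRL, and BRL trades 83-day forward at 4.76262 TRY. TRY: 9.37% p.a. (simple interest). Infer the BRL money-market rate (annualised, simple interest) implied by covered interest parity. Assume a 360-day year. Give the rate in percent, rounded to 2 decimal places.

1.73%

T = 83/360 years.
F/S = 4.76262/4.6805 = 1.0175451 = (growth of TRY) / (growth of BRL).
TRY growth factor: 1 + 0.0937×83/360 = 1.0216031.
So the BRL growth factor = 1.003988.
r = (1.003988 − 1)/(83/360) = 0.017297 → 1.73%.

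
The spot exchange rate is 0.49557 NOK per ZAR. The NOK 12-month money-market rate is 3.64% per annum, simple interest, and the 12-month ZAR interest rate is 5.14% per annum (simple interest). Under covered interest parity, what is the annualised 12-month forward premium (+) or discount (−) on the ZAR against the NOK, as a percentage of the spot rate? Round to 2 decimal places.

-1.43%

T = 1 year.
F = S · g_NOK/g_ZAR = 0.49557 × 1.036400/1.051400 = 0.48849986.
Annualised premium = (F − S)/S × (1/T) = (0.48849986 − 0.49557)/0.49557 ÷ 1 = -1.43%.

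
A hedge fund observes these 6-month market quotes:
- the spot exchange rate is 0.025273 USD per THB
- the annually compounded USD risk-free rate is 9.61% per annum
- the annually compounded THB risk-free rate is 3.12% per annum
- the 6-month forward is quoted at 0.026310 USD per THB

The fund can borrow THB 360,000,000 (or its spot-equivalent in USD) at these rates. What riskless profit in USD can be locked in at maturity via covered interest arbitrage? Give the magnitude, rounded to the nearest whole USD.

USD 92,797

T = 6/12 years.
Keep in THB, deliver into the forward: 360,000,000·1.015480182·0.026310 = USD 9,618,222.09.
Swap to USD now, deposit: 360,000,000·0.025273·1.046947945 = USD 9,525,425.55.
The quoted forward overvalues THB, so borrow USD, buy THB at spot, deposit the THB at 3.12%, and sell the proceeds forward at 0.026310.
The gap between the two covered legs is USD 92,797.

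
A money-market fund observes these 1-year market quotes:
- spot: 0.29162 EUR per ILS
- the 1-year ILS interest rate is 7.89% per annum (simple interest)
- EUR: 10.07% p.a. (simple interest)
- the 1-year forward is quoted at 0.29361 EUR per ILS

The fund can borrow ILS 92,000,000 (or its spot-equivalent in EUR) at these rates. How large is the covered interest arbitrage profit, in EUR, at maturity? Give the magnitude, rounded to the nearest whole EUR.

EUR 387,348

T = 1 year.
Invest the ILS and cover forward: 92,000,000 × 1.078900 × 0.29361 = EUR 29,143,376.27.
Convert at spot and invest in EUR: 92,000,000 × 0.29162 × 1.100700 = EUR 29,530,724.33.
The quoted forward undervalues ILS, so borrow ILS, convert to EUR at spot, deposit the EUR at 10.07%, and buy ILS forward at 0.29361 to cover the loan.
The gap between the two covered legs is EUR 387,348.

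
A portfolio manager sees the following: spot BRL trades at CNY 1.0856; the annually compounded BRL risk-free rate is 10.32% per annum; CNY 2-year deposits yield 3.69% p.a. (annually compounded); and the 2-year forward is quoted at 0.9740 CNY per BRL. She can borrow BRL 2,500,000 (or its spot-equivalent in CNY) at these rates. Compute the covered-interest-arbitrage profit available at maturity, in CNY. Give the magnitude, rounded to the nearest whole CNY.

T = 2 years.
Route A — deposit BRL, sell forward: 2,500,000 × 1.21705024 × 0.9740 = CNY 2,963,517.33.
Route B — convert at spot, deposit CNY: 2,500,000 × 1.0856 × 1.07516161 = CNY 2,917,988.61.
The quoted forward overvalues BRL, so borrow CNY, buy BRL at spot, deposit the BRL at 10.32%, and sell the proceeds forward at 0.9740.
The gap between the two covered legs is CNY 45,529.

CNY 45,529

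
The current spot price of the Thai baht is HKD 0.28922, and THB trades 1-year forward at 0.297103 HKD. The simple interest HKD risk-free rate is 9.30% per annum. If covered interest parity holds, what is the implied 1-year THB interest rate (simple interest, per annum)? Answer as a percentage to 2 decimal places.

T = 1 year.
F/S = 0.297103/0.28922 = 1.0272561 = (growth of HKD) / (growth of THB).
The HKD side grows by 1 + 0.0930×1 = 1.093000.
That pins the THB growth at 1.0639995.
(1.0639995 − 1)/T = 0.063999, i.e. 6.40%.

6.40%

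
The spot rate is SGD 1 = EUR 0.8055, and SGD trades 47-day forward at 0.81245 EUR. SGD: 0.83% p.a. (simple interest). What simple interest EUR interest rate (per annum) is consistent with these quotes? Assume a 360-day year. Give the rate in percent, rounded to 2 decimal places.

T = 47/360 years.
By CIP, F/S equals the EUR-to-SGD growth ratio: 0.81245/0.8055 = 1.0086282.
The SGD side grows by 1 + 0.0083×47/360 = 1.0010836.
So the EUR growth factor = 1.0097211.
r = (1.0097211 − 1)/(47/360) = 0.074459 → 7.45%.

7.45%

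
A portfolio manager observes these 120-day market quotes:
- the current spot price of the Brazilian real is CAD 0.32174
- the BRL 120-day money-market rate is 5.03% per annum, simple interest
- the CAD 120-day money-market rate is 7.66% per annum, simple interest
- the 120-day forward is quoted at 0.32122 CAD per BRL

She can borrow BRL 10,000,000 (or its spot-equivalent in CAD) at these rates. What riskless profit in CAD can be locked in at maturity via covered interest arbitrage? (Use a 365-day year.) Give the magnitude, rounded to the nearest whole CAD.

CAD 33,105

T = 120/365 years.
Invest the BRL and cover forward: 10,000,000 × 1.016536986 × 0.32122 = CAD 3,265,320.11.
Convert at spot and invest in CAD: 10,000,000 × 0.32174 × 1.025183562 = CAD 3,298,425.59.
The quoted forward undervalues BRL, so borrow BRL, convert to CAD at spot, deposit the CAD at 7.66%, and buy BRL forward at 0.32122 to cover the loan.
Arbitrage profit = |3,265,320.11 − 3,298,425.59| = CAD 33,105.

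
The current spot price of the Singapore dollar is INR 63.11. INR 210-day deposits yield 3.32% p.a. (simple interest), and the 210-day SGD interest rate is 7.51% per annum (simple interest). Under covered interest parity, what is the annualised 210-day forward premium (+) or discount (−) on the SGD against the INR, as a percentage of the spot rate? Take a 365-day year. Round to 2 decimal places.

T = 210/365 years.
No-arbitrage forward: 63.11 × 1.0191014 / 1.0432082 = 61.65163 INR/SGD.
Annualised premium = (F − S)/S × (1/T) = (61.65163 − 63.11)/63.11 ÷ (210/365) = -4.02%.

-4.02%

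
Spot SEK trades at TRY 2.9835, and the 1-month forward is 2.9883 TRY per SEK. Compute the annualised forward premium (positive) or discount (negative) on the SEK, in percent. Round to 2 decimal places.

T = 1/12 years.
SEK trades forward at +0.16088% vs spot over the period.
Annualise by dividing by T: 0.0016088 / (1/12) = 0.019306 → 1.93%.

+1.93%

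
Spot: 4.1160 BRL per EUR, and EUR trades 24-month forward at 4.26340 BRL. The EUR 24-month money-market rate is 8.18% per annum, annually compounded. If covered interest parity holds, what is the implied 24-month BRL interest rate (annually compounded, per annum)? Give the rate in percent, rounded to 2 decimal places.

T = 2 years.
F/S = 4.2634/4.116 = 1.0358115 = (growth of BRL) / (growth of EUR).
EUR growth factor: (1 + 0.0818)^2 = 1.1702912.
So the BRL growth factor = 1.2122011.
Annualise: 1.2122011^(1/2) − 1 = 0.101000 = 10.10%.

10.10%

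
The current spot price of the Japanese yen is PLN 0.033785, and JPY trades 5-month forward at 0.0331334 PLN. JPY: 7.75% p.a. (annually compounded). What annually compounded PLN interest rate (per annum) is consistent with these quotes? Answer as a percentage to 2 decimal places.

T = 5/12 years.
F/S = 0.0331334/0.033785 = 0.9807133 = (growth of PLN) / (growth of JPY).
JPY growth factor: (1 + 0.0775)^(5/12) = 1.0315902.
So the PLN growth factor = 1.0116942.
r = 1.0116942^(12/5) − 1 = 0.028296 → 2.83%.

2.83%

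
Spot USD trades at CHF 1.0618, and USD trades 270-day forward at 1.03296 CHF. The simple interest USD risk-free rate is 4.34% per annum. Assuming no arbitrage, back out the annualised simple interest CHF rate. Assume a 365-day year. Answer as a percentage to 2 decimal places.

T = 270/365 years.
F/S = 1.03296/1.0618 = 0.9728386 = (growth of CHF) / (growth of USD).
USD growth factor: 1 + 0.0434×270/365 = 1.0321041.
That pins the CHF growth at 1.0040707.
(1.0040707 − 1)/T = 0.005503, i.e. 0.55%.

0.55%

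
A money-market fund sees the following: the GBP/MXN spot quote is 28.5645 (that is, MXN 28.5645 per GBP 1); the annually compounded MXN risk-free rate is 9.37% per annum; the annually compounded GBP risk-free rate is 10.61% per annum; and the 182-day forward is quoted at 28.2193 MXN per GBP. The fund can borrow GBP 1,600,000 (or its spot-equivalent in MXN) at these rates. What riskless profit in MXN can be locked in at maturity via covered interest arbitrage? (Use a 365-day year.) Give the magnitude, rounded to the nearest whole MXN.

MXN 311,391

T = 182/365 years.
Route A — deposit GBP, sell forward: 1,600,000 × 1.0515676177 × 28.2193 = MXN 47,479,203.32.
Route B — convert at spot, deposit MXN: 1,600,000 × 28.5645 × 1.0456728229 = MXN 47,790,594.16.
The quoted forward undervalues GBP, so borrow GBP, convert to MXN at spot, deposit the MXN at 9.37%, and buy GBP forward at 28.2193 to cover the loan.
Arbitrage profit = |47,479,203.32 − 47,790,594.16| = MXN 311,391.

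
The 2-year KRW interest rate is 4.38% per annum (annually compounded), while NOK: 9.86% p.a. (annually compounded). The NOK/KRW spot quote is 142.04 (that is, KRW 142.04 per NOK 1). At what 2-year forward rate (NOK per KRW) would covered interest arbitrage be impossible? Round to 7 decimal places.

0.0077989

T = 2 years.
KRW accumulates by (1 + 0.0438)^2 = 1.0895184.
Growth of 1 NOK over T: (1 + 0.0986)^2 = 1.206922.
CIP: F = S · (grow KRW)/(grow NOK) = 142.04 × 1.0895184/1.206922 = 128.2230 KRW per NOK.
Quoted the other way: 1/128.2230 = 0.0077989 NOK per KRW.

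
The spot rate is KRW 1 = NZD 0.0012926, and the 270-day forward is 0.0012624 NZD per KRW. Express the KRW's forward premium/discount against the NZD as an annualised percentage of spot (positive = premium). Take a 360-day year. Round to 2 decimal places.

-3.12%

T = 270/360 years.
(F − S)/S = (0.0012624 − 0.0012926)/0.0012926 = -0.0233638.
×(1/T) gives -3.12% p.a.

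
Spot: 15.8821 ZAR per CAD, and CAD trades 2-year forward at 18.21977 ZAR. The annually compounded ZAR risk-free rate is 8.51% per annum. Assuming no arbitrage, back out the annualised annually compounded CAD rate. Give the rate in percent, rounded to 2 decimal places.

1.31%

T = 2 years.
By CIP, F/S equals the ZAR-to-CAD growth ratio: 18.21977/15.8821 = 1.1471890.
ZAR growth factor: (1 + 0.0851)^2 = 1.177442.
Hence g_CAD = 1.0263714.
Annualise: 1.0263714^(1/2) − 1 = 0.013100 = 1.31%.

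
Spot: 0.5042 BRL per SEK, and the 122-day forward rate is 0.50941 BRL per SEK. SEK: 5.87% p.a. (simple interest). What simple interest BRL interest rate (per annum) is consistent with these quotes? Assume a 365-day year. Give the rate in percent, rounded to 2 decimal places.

9.02%

T = 122/365 years.
CIP gives F = S · g_BRL/g_SEK, so g_BRL/g_SEK = 0.50941/0.5042 = 1.0103332.
SEK growth factor: 1 + 0.0587×122/365 = 1.0196203.
That pins the BRL growth at 1.0301562.
r = (1.0301562 − 1)/(122/365) = 0.090221 → 9.02%.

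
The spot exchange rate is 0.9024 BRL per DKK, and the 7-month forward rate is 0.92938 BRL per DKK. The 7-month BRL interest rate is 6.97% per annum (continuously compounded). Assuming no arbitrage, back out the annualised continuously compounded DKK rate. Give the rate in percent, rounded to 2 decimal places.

T = 7/12 years.
CIP gives F = S · g_BRL/g_DKK, so g_BRL/g_DKK = 0.92938/0.9024 = 1.0298980.
The BRL side grows by e^(0.0697×7/12) = 1.0414962.
That pins the DKK growth at 1.0112615.
r = ln(1.0112615)/(7/12) = 0.019198 → 1.92%.

1.92%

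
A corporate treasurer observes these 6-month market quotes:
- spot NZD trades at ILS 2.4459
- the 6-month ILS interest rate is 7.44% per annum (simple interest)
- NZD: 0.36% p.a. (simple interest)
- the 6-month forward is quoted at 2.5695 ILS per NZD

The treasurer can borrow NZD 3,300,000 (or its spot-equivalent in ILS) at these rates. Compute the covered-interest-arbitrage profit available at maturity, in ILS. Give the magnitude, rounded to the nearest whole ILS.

ILS 122,884

T = 6/12 years.
Keep in NZD, deliver into the forward: 3,300,000·1.001800·2.5695 = ILS 8,494,612.83.
Swap to ILS now, deposit: 3,300,000·2.4459·1.037200 = ILS 8,371,728.68.
The quoted forward overvalues NZD, so borrow ILS, buy NZD at spot, deposit the NZD at 0.36%, and sell the proceeds forward at 2.5695.
Arbitrage profit = |8,494,612.83 − 8,371,728.68| = ILS 122,884.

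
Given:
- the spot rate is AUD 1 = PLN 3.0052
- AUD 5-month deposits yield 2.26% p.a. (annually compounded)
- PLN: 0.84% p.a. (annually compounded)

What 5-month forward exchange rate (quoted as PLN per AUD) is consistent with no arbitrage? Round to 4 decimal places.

2.9877

T = 5/12 years.
Growth of 1 PLN over T: (1 + 0.0084)^(5/12) = 1.0034915.
AUD growth factor: (1 + 0.0226)^(5/12) = 1.0093553.
So F = 3.0052 × 1.0034915 / 1.0093553 = 2.987741 (PLN/AUD).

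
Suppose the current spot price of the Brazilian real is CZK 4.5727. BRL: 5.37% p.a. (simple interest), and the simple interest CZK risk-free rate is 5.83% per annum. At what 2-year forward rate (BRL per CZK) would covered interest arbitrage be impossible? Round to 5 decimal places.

T = 2 years.
Growth of 1 CZK over T: 1 + 0.0583×2 = 1.116600.
Growth of 1 BRL over T: 1 + 0.0537×2 = 1.107400.
CIP: F = S · (grow CZK)/(grow BRL) = 4.5727 × 1.116600/1.107400 = 4.610689 CZK per BRL.
Quoted the other way: 1/4.610689 = 0.21689 BRL per CZK.

0.21689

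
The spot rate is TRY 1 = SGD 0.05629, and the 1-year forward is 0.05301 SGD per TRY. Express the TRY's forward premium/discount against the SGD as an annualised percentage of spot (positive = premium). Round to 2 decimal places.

-5.83%

T = 1 year.
Period premium: (0.05301 − 0.05629)/0.05629 = -0.0582697.
Annualise by dividing by T: -0.0582697 / 1 = -0.058270 → -5.83%.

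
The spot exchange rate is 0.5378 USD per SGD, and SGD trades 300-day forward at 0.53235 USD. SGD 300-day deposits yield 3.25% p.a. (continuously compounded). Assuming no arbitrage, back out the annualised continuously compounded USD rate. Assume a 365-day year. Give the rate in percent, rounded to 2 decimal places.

T = 300/365 years.
By CIP, F/S equals the USD-to-SGD growth ratio: 0.53235/0.5378 = 0.9898661.
SGD growth factor: e^(0.0325×300/365) = 1.0270723.
So the USD growth factor = 1.0166641.
Take logs: ln 1.0166641 / (300/365) = 0.020108, so 2.01%.

2.01%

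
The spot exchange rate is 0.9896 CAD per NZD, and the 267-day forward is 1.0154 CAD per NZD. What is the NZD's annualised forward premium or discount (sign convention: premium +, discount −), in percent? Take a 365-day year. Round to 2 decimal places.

T = 267/365 years.
Period premium: (1.0154 − 0.9896)/0.9896 = 0.0260711.
Annualise by dividing by T: 0.0260711 / (267/365) = 0.035640 → 3.56%.

+3.56%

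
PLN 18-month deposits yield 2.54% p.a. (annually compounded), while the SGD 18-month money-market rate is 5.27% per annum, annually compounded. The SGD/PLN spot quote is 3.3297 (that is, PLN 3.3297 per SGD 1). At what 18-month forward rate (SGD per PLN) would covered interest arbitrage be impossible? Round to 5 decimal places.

0.31240

T = 18/12 years.
PLN accumulates by (1 + 0.0254)^(18/12) = 1.0383409.
SGD growth factor: (1 + 0.0527)^(18/12) = 1.0800825.
Forward (PLN per SGD) = 3.3297 × 1.0383409 / 1.0800825 = 3.201018.
Invert for SGD per PLN: 1 / 3.201018 = 0.31240.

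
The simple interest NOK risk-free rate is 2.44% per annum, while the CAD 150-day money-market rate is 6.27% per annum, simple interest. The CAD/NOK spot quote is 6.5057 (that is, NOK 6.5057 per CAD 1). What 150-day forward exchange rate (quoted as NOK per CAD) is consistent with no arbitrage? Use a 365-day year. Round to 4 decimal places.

T = 150/365 years.
Growth of 1 NOK over T: 1 + 0.0244×150/365 = 1.0100274.
CAD accumulates by 1 + 0.0627×150/365 = 1.0257671.
So F = 6.5057 × 1.0100274 / 1.0257671 = 6.405874 (NOK/CAD).

6.4059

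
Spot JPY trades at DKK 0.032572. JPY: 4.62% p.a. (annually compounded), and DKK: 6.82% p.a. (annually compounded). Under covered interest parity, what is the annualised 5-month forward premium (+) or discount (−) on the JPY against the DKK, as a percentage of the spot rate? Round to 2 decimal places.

+2.09%

T = 5/12 years.
No-arbitrage forward: 0.032572 × 1.0278709 / 1.0189967 = 0.032855662 DKK/JPY.
(F − S)/S ÷ T = (0.032855662 − 0.032572)/0.032572/(5/12) = 0.020901 → 2.09%.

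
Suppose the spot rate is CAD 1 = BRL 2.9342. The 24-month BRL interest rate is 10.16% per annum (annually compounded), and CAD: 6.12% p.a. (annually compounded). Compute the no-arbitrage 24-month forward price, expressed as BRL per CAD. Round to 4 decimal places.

3.1619

T = 2 years.
BRL growth factor: (1 + 0.1016)^2 = 1.2135226.
Growth of 1 CAD over T: (1 + 0.0612)^2 = 1.1261454.
Forward (BRL per CAD) = 2.9342 × 1.2135226 / 1.1261454 = 3.161863.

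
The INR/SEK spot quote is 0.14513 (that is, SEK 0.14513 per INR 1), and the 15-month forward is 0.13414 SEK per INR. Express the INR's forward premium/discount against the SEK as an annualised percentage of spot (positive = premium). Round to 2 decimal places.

T = 15/12 years.
(F − S)/S = (0.13414 − 0.14513)/0.14513 = -0.0757252.
Annualise by dividing by T: -0.0757252 / (15/12) = -0.060580 → -6.06%.

-6.06%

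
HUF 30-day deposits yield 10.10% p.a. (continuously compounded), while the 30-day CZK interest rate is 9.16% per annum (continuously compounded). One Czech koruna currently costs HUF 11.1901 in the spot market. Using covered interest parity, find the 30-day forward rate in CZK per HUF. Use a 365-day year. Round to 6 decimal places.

T = 30/365 years.
Growth of 1 HUF over T: e^(0.1010×30/365) = 1.0083359.
CZK accumulates by e^(0.0916×30/365) = 1.0075572.
Forward (HUF per CZK) = 11.1901 × 1.0083359 / 1.0075572 = 11.19875.
Quoted the other way: 1/11.19875 = 0.089296 CZK per HUF.

0.089296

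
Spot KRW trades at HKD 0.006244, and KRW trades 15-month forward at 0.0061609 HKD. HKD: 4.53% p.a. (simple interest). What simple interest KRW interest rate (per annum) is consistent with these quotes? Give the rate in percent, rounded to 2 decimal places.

5.67%

T = 15/12 years.
F/S = 0.0061609/0.006244 = 0.9866912 = (growth of HKD) / (growth of KRW).
HKD growth factor: 1 + 0.0453×15/12 = 1.056625.
Hence g_KRW = 1.0708771.
r = (1.0708771 − 1)/(15/12) = 0.056702 → 5.67%.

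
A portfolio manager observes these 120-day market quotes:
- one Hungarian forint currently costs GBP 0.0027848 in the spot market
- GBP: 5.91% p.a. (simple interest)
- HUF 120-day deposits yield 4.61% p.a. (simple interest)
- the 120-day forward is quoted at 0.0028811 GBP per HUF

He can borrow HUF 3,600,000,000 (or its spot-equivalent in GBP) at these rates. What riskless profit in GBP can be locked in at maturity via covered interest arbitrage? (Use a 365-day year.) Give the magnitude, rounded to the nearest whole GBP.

T = 120/365 years.
Keep in HUF, deliver into the forward: 3,600,000,000·1.0151561644·0.0028811 = GBP 10,529,159.13.
Swap to GBP now, deposit: 3,600,000,000·0.0027848·1.019430137 = GBP 10,220,072.56.
The quoted forward overvalues HUF, so borrow GBP, buy HUF at spot, deposit the HUF at 4.61%, and sell the proceeds forward at 0.0028811.
The gap between the two covered legs is GBP 309,087.

GBP 309,087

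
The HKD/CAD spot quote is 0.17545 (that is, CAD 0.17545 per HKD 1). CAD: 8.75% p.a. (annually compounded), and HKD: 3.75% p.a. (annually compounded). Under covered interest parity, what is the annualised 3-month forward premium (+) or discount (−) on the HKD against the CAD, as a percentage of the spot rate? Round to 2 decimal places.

+4.73%

T = 3/12 years.
No-arbitrage forward: 0.17545 × 1.0211918 / 1.009246 = 0.17752669 CAD/HKD.
Annualised premium = (F − S)/S × (1/T) = (0.17752669 − 0.17545)/0.17545 ÷ (3/12) = 4.73%.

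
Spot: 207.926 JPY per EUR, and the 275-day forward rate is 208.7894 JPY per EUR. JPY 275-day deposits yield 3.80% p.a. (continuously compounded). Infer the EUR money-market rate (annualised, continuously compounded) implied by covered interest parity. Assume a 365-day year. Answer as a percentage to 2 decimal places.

T = 275/365 years.
CIP gives F = S · g_JPY/g_EUR, so g_JPY/g_EUR = 208.7894/207.926 = 1.0041524.
JPY growth factor: e^(0.0380×275/365) = 1.0290439.
Hence g_EUR = 1.0247886.
r = ln(1.0247886)/(275/365) = 0.032500 → 3.25%.

3.25%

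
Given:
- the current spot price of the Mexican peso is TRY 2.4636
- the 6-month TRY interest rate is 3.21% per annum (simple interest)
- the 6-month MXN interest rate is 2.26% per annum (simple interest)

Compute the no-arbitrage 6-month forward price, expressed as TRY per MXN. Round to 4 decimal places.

2.4752

T = 6/12 years.
TRY growth factor: 1 + 0.0321×6/12 = 1.016050.
MXN accumulates by 1 + 0.0226×6/12 = 1.011300.
CIP: F = S · (grow TRY)/(grow MXN) = 2.4636 × 1.016050/1.011300 = 2.475171 TRY per MXN.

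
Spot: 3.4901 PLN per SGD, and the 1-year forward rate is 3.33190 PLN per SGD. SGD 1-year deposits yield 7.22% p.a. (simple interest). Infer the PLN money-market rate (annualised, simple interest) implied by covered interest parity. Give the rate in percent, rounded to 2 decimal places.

2.36%

T = 1 year.
By CIP, F/S equals the PLN-to-SGD growth ratio: 3.3319/3.4901 = 0.9546718.
SGD growth factor: 1 + 0.0722×1 = 1.072200.
So the PLN growth factor = 1.0235991.
(1.0235991 − 1)/T = 0.023599, i.e. 2.36%.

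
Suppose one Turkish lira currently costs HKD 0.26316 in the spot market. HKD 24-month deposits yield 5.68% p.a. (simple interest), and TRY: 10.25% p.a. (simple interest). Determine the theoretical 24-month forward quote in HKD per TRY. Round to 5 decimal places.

T = 2 years.
Growth of 1 HKD over T: 1 + 0.0568×2 = 1.113600.
TRY growth factor: 1 + 0.1025×2 = 1.205000.
So F = 0.26316 × 1.113600 / 1.205000 = 0.2431992 (HKD/TRY).

0.24320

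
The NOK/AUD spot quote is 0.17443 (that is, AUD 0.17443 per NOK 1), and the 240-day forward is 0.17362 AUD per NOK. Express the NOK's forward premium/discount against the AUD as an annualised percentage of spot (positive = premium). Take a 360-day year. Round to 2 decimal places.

T = 240/360 years.
(F − S)/S = (0.17362 − 0.17443)/0.17443 = -0.0046437.
×(1/T) gives -0.70% p.a.

-0.70%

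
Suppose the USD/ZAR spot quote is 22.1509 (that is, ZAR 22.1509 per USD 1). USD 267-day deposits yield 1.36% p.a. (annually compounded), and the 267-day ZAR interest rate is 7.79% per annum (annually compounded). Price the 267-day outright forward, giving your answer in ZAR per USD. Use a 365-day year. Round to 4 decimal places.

23.1703

T = 267/365 years.
Growth of 1 ZAR over T: (1 + 0.0779)^(267/365) = 1.05640726.
USD accumulates by (1 + 0.0136)^(267/365) = 1.00993043.
So F = 22.1509 × 1.05640726 / 1.00993043 = 23.170281 (ZAR/USD).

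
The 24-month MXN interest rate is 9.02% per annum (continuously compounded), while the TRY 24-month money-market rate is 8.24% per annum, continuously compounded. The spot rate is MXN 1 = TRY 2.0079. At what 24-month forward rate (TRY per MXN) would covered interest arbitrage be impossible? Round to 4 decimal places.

1.9768

T = 2 years.
Growth of 1 TRY over T: e^(0.0824×2) = 1.1791573.
MXN growth factor: e^(0.0902×2) = 1.1976963.
So F = 2.0079 × 1.1791573 / 1.1976963 = 1.976820 (TRY/MXN).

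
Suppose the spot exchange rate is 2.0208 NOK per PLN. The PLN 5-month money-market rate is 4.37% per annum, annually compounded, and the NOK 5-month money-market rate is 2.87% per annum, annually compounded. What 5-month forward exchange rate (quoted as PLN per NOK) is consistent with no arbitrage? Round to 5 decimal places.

0.49785

T = 5/12 years.
Growth of 1 NOK over T: (1 + 0.0287)^(5/12) = 1.0118597.
Growth of 1 PLN over T: (1 + 0.0437)^(5/12) = 1.0179815.
Forward (NOK per PLN) = 2.0208 × 1.0118597 / 1.0179815 = 2.008648.
Quoted the other way: 1/2.008648 = 0.49785 PLN per NOK.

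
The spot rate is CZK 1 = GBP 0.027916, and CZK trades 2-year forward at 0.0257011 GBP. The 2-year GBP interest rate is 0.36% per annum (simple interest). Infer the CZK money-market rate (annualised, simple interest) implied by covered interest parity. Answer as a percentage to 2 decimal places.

4.70%

T = 2 years.
By CIP, F/S equals the GBP-to-CZK growth ratio: 0.0257011/0.027916 = 0.9206584.
The GBP side grows by 1 + 0.0036×2 = 1.007200.
Hence g_CZK = 1.0939997.
(1.0939997 − 1)/T = 0.047000, i.e. 4.70%.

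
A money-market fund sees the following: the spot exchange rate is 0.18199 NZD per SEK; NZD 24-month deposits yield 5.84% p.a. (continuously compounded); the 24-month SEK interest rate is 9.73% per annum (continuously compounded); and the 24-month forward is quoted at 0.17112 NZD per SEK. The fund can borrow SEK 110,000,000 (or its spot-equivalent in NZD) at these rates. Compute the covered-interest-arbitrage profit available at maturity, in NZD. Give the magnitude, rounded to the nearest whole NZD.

NZD 367,759

T = 2 years.
Invest the SEK and cover forward: 110,000,000 × 1.2148249593 × 0.17112 = NZD 22,866,893.17.
Convert at spot and invest in NZD: 110,000,000 × 0.18199 × 1.1238946283 = NZD 22,499,134.17.
The quoted forward overvalues SEK, so borrow NZD, buy SEK at spot, deposit the SEK at 9.73%, and sell the proceeds forward at 0.17112.
The gap between the two covered legs is NZD 367,759.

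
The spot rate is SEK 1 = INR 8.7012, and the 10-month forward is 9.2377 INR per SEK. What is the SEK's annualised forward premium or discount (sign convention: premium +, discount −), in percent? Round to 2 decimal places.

+7.40%

T = 10/12 years.
SEK trades forward at +6.16582% vs spot over the period.
Per annum: 0.0616582 / (10/12) = 0.073990 = 7.40%.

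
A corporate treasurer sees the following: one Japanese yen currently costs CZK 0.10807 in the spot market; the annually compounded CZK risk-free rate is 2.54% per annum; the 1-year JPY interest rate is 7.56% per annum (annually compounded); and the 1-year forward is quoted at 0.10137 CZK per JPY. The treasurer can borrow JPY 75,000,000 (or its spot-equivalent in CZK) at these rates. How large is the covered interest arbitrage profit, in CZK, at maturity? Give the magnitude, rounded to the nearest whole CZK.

CZK 133,605

T = 1 year.
Keep in JPY, deliver into the forward: 75,000,000·1.075600·0.10137 = CZK 8,177,517.90.
Swap to CZK now, deposit: 75,000,000·0.10807·1.025400 = CZK 8,311,123.35.
The quoted forward undervalues JPY, so borrow JPY, convert to CZK at spot, deposit the CZK at 2.54%, and buy JPY forward at 0.10137 to cover the loan.
Profit = 8,311,123.35 − 8,177,517.90 = CZK 133,605.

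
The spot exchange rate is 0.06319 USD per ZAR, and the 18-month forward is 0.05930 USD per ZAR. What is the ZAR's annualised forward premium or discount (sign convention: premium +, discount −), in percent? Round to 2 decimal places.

T = 18/12 years.
ZAR trades forward at -6.15604% vs spot over the period.
×(1/T) gives -4.10% p.a.

-4.10%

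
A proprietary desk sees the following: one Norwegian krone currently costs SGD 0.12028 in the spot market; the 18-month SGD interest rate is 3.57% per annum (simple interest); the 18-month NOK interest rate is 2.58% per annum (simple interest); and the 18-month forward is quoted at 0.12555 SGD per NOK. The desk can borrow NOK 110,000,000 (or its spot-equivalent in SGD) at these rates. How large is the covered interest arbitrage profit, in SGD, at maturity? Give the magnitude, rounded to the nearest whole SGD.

T = 18/12 years.
Route A — deposit NOK, sell forward: 110,000,000 × 1.038700 × 0.12555 = SGD 14,344,966.35.
Route B — convert at spot, deposit SGD: 110,000,000 × 0.12028 × 1.053550 = SGD 13,939,309.34.
The quoted forward overvalues NOK, so borrow SGD, buy NOK at spot, deposit the NOK at 2.58%, and sell the proceeds forward at 0.12555.
Profit = 14,344,966.35 − 13,939,309.34 = SGD 405,657.

SGD 405,657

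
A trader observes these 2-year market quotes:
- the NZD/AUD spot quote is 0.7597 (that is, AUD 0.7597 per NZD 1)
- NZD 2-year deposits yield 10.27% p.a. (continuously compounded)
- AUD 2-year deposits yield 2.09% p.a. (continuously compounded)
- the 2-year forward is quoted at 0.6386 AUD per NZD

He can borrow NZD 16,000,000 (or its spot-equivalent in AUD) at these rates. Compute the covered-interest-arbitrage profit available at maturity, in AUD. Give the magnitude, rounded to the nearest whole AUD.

AUD 126,678

T = 2 years.
Keep in NZD, deliver into the forward: 16,000,000·1.2280161732·0.6386 = AUD 12,547,378.05.
Swap to AUD now, deposit: 16,000,000·0.7597·1.0426859207 = AUD 12,674,055.90.
The quoted forward undervalues NZD, so borrow NZD, convert to AUD at spot, deposit the AUD at 2.09%, and buy NZD forward at 0.6386 to cover the loan.
Arbitrage profit = |12,547,378.05 − 12,674,055.90| = AUD 126,678.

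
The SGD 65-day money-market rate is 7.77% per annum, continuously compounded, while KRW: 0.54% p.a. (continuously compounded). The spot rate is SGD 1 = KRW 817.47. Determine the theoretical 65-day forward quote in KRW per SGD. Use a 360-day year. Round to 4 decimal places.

806.8680

T = 65/360 years.
Growth of 1 KRW over T: e^(0.0054×65/360) = 1.000975475.
Growth of 1 SGD over T: e^(0.0777×65/360) = 1.014128037.
CIP: F = S · (grow KRW)/(grow SGD) = 817.47 × 1.000975475/1.014128037 = 806.867961 KRW per SGD.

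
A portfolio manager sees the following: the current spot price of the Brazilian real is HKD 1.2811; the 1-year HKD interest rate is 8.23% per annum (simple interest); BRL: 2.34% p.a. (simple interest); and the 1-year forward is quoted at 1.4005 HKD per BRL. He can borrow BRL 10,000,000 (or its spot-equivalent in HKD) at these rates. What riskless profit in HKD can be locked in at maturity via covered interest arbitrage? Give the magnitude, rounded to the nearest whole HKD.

T = 1 year.
Invest the BRL and cover forward: 10,000,000 × 1.023400 × 1.4005 = HKD 14,332,717.00.
Convert at spot and invest in HKD: 10,000,000 × 1.2811 × 1.082300 = HKD 13,865,345.30.
The quoted forward overvalues BRL, so borrow HKD, buy BRL at spot, deposit the BRL at 2.34%, and sell the proceeds forward at 1.4005.
Arbitrage profit = |14,332,717.00 − 13,865,345.30| = HKD 467,372.

HKD 467,372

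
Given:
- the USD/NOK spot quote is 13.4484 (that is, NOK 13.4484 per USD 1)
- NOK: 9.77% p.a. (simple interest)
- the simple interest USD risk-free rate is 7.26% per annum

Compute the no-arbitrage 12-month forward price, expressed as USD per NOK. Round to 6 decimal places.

T = 1 year.
Growth of 1 NOK over T: 1 + 0.0977×1 = 1.097700.
USD growth factor: 1 + 0.0726×1 = 1.072600.
CIP: F = S · (grow NOK)/(grow USD) = 13.4484 × 1.097700/1.072600 = 13.76311 NOK per USD.
Invert for USD per NOK: 1 / 13.76311 = 0.072658.

0.072658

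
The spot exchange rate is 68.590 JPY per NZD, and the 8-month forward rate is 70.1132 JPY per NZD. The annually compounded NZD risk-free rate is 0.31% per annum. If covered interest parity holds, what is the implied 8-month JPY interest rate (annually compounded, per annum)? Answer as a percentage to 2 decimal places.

3.67%

T = 8/12 years.
F/S = 70.1132/68.59 = 1.0222073 = (growth of JPY) / (growth of NZD).
The NZD side grows by (1 + 0.0031)^(8/12) = 1.0020656.
Hence g_JPY = 1.0243188.
Annualise: 1.0243188^(12/8) − 1 = 0.036699 = 3.67%.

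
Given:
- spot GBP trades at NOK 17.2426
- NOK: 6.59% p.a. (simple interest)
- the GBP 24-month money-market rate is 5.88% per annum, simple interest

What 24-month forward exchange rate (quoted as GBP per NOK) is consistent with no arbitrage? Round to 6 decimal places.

0.057268

T = 2 years.
NOK growth factor: 1 + 0.0659×2 = 1.131800.
GBP growth factor: 1 + 0.0588×2 = 1.117600.
CIP: F = S · (grow NOK)/(grow GBP) = 17.2426 × 1.131800/1.117600 = 17.46168 NOK per GBP.
Quoted the other way: 1/17.46168 = 0.057268 GBP per NOK.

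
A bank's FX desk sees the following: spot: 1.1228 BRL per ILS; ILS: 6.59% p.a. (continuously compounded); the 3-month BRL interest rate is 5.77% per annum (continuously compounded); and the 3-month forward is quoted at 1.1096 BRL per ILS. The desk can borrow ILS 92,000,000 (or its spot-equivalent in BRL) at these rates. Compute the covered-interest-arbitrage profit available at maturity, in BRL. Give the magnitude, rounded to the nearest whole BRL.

BRL 1,019,516

T = 3/12 years.
Route A — deposit ILS, sell forward: 92,000,000 × 1.01661146118 × 1.1096 = BRL 103,778,951.11.
Route B — convert at spot, deposit BRL: 92,000,000 × 1.1228 × 1.01452954238 = BRL 104,798,466.86.
The quoted forward undervalues ILS, so borrow ILS, convert to BRL at spot, deposit the BRL at 5.77%, and buy ILS forward at 1.1096 to cover the loan.
Profit = 104,798,466.86 − 103,778,951.11 = BRL 1,019,516.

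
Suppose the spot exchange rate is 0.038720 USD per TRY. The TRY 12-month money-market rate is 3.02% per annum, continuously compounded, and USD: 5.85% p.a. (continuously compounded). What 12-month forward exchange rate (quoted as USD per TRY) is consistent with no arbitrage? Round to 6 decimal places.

T = 1 year.
USD accumulates by e^(0.0585×1) = 1.060245.
TRY accumulates by e^(0.0302×1) = 1.0306606.
CIP: F = S · (grow USD)/(grow TRY) = 0.03872 × 1.060245/1.0306606 = 0.03983143 USD per TRY.

0.039831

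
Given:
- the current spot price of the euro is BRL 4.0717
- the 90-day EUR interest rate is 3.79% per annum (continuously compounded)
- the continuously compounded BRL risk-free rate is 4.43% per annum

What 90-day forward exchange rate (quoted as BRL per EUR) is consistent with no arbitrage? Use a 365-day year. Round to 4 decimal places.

T = 90/365 years.
Growth of 1 BRL over T: e^(0.0443×90/365) = 1.0109832.
EUR growth factor: e^(0.0379×90/365) = 1.009389.
CIP: F = S · (grow BRL)/(grow EUR) = 4.0717 × 1.0109832/1.009389 = 4.078131 BRL per EUR.

4.0781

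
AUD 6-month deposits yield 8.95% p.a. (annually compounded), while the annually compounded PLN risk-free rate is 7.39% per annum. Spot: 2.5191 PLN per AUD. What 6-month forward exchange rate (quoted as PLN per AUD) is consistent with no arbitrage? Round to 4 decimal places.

T = 6/12 years.
PLN growth factor: (1 + 0.0739)^(6/12) = 1.0362915.
AUD growth factor: (1 + 0.0895)^(6/12) = 1.0437912.
So F = 2.5191 × 1.0362915 / 1.0437912 = 2.501000 (PLN/AUD).

2.5010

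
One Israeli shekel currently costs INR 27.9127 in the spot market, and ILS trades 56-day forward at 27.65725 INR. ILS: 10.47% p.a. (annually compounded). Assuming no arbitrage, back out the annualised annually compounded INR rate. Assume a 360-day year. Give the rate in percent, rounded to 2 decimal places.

4.13%

T = 56/360 years.
F/S = 27.65725/27.9127 = 0.9908483 = (growth of INR) / (growth of ILS).
ILS growth factor: (1 + 0.1047)^(56/360) = 1.0156098.
That pins the INR growth at 1.0063152.
Annualise: 1.0063152^(360/56) − 1 = 0.041300 = 4.13%.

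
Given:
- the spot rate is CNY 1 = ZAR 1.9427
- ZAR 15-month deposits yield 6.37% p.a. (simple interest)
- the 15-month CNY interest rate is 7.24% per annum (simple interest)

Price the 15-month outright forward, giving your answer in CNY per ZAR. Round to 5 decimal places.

0.51993

T = 15/12 years.
ZAR accumulates by 1 + 0.0637×15/12 = 1.079625.
CNY accumulates by 1 + 0.0724×15/12 = 1.090500.
CIP: F = S · (grow ZAR)/(grow CNY) = 1.9427 × 1.079625/1.090500 = 1.923326 ZAR per CNY.
Quoted the other way: 1/1.923326 = 0.51993 CNY per ZAR.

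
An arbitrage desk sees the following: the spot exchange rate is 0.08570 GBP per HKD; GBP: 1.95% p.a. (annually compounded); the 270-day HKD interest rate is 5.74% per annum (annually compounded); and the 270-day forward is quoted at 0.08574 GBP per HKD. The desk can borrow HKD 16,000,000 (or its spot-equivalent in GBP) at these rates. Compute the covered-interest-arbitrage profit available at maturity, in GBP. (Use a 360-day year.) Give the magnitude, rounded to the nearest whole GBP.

GBP 39,278

T = 270/360 years.
Route A — deposit HKD, sell forward: 16,000,000 × 1.042748274 × 0.08574 = GBP 1,430,483.79.
Route B — convert at spot, deposit GBP: 16,000,000 × 0.08570 × 1.014589638 = GBP 1,391,205.31.
The quoted forward overvalues HKD, so borrow GBP, buy HKD at spot, deposit the HKD at 5.74%, and sell the proceeds forward at 0.08574.
The gap between the two covered legs is GBP 39,278.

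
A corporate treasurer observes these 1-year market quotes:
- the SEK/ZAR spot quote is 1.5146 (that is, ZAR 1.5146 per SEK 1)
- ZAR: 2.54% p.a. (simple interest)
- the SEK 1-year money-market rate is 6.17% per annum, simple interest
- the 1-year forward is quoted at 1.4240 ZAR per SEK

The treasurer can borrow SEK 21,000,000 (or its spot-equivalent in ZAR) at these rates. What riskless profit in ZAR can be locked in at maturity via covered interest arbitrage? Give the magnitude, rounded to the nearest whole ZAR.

ZAR 865,411

T = 1 year.
Route A — deposit SEK, sell forward: 21,000,000 × 1.061700 × 1.4240 = ZAR 31,749,076.80.
Route B — convert at spot, deposit ZAR: 21,000,000 × 1.5146 × 1.025400 = ZAR 32,614,487.64.
The quoted forward undervalues SEK, so borrow SEK, convert to ZAR at spot, deposit the ZAR at 2.54%, and buy SEK forward at 1.4240 to cover the loan.
The gap between the two covered legs is ZAR 865,411.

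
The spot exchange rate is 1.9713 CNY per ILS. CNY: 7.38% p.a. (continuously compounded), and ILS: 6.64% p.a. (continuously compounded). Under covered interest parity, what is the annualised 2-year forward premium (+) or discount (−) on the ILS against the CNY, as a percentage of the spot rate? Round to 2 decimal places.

T = 2 years.
No-arbitrage forward: 1.9713 × 1.1590492 / 1.1420216 = 2.0006922 CNY/ILS.
(F − S)/S ÷ T = (2.0006922 − 1.9713)/1.9713/2 = 0.007455 → 0.75%.

+0.75%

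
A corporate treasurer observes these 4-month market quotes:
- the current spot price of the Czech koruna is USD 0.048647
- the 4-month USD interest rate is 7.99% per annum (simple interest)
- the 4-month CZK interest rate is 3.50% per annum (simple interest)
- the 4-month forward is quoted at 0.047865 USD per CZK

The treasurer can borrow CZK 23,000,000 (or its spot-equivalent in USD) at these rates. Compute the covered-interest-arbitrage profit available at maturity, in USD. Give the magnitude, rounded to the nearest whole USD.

T = 4/12 years.
Invest the CZK and cover forward: 23,000,000 × 1.011666667 × 0.047865 = USD 1,113,738.78.
Convert at spot and invest in USD: 23,000,000 × 0.048647 × 1.026633333 = USD 1,148,680.53.
The quoted forward undervalues CZK, so borrow CZK, convert to USD at spot, deposit the USD at 7.99%, and buy CZK forward at 0.047865 to cover the loan.
Arbitrage profit = |1,113,738.78 − 1,148,680.53| = USD 34,942.

USD 34,942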